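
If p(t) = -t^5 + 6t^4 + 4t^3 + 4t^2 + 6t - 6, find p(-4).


Using direct substitution:
  -1 * (-4)^5 = 1024
  6 * (-4)^4 = 1536
  4 * (-4)^3 = -256
  4 * (-4)^2 = 64
  6 * (-4)^1 = -24
  constant: -6
Sum = 1024 + 1536 - 256 + 64 - 24 - 6 = 2338


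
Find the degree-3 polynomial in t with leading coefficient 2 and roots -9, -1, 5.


p(t) = 2(t + 9)(t + 1)(t - 5)
Expand: 2t^3 + 10t^2 - 82t - 90


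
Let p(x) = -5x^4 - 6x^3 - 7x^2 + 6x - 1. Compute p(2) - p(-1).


p(2) = -145
p(-1) = -13
p(2) - p(-1) = -145 + 13 = -132


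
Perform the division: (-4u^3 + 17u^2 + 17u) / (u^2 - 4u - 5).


(-4u^3 + 17u^2 + 17u) / (u^2 - 4u - 5)
Step 1: -4u * (u^2 - 4u - 5) = -4u^3 + 16u^2 + 20u; subtract.
Step 2: 1 * (u^2 - 4u - 5) = u^2 - 4u - 5; subtract.
Quotient: -4u + 1, Remainder: u + 5


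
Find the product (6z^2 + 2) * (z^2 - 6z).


Distribute each term of the first polynomial:
  (6z^2)(z^2 - 6z) = 6z^4 - 36z^3
  (2)(z^2 - 6z) = 2z^2 - 12z
Sum: 6z^4 - 36z^3 + 2z^2 - 12z


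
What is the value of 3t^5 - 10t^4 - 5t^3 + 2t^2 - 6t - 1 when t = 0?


Using direct substitution:
  3 * (0)^5 = 0
  -10 * (0)^4 = 0
  -5 * (0)^3 = 0
  2 * (0)^2 = 0
  -6 * (0)^1 = 0
  constant: -1
Sum = 0 + 0 + 0 + 0 + 0 - 1 = -1


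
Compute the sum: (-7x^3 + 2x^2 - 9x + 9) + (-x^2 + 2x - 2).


Align terms by degree and add:
  -7x^3 + 2x^2 - 9x + 9
  -x^2 + 2x - 2
= -7x^3 + x^2 - 7x + 7


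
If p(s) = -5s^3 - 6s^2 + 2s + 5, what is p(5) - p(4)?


p(5) = -760
p(4) = -403
p(5) - p(4) = -760 + 403 = -357


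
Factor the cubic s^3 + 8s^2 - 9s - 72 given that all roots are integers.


Try integer roots (divisors of -72). s=3: p(3)=0.
Divide out (s - 3): quotient is s^2 + 11s + 24.
Factor the quadratic: (s + 3)(s + 8)
Result: (s - 3)(s + 3)(s + 8)


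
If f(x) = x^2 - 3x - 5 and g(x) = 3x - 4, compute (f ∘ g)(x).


Substitute g(x) into f:
f(g(x)) = 1*(3x - 4)^2 + (-3)*(3x - 4) + (-5)
(3x - 4)^2 = 9x^2 - 24x + 16
Expand and combine: 9x^2 - 33x + 23


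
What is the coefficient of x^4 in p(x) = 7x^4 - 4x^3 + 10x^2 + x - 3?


Read off the coefficient of x^4: 7


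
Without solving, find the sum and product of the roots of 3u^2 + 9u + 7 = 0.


For au^2+bu+c=0: sum = -b/a, product = c/a.
a=3, b=9, c=7
Sum = -(9)/3 = -3
Product = (7)/3 = 7/3


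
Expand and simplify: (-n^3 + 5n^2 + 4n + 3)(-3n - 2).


Distribute each term of the first polynomial:
  (-n^3)(-3n - 2) = 3n^4 + 2n^3
  (5n^2)(-3n - 2) = -15n^3 - 10n^2
  (4n)(-3n - 2) = -12n^2 - 8n
  (3)(-3n - 2) = -9n - 6
Sum: 3n^4 - 13n^3 - 22n^2 - 17n - 6


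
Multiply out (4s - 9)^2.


Expand (4s - 9)^2 by repeated multiplication:
= 16s^2 - 72s + 81


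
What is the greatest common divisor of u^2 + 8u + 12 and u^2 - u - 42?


Factor each:
  u^2 + 8u + 12 = (u + 6)(u + 2)
  u^2 - u - 42 = (u + 6)(u - 7)
Common monic factor: u + 6


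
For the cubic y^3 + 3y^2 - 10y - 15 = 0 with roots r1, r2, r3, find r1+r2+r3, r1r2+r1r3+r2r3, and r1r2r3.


Monic cubic y^3+by^2+cy+d=0: sum=-b, pairwise sum=c, product=-d.
b=3, c=-10, d=-15
r1+r2+r3 = -3
r1r2+r1r3+r2r3 = -10
r1r2r3 = 15


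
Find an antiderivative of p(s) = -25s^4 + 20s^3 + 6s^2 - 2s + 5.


Reverse power rule on each term:
  ∫ -25s^4 ds = -5s^5
  ∫ 20s^3 ds = 5s^4
  ∫ 6s^2 ds = 2s^3
  ∫ -2s ds = -s^2
  ∫ 5 ds = 5s
F(s) = -5s^5 + 5s^4 + 2s^3 - s^2 + 5s + C


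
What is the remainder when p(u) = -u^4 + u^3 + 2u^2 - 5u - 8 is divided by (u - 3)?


By the Remainder Theorem, the remainder equals p(3):
  -1*(3)^4 = -81
  1*(3)^3 = 27
  2*(3)^2 = 18
  -5*(3)^1 = -15
  constant: -8
Sum: -81 + 27 + 18 - 15 - 8 = -59


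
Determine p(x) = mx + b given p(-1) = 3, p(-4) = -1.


p(x) = mx + b. Using p(-1)=3, p(-4)=-1:
m = (3 + 1)/(-1 + 4) = 4/3 = 4/3
b = 3 - m*(-1) = 3 + 4/3 = 13/3
p(x) = (4/3)x + (13/3)


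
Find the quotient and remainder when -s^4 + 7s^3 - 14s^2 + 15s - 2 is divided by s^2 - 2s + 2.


(-s^4 + 7s^3 - 14s^2 + 15s - 2) / (s^2 - 2s + 2)
Step 1: -s^2 * (s^2 - 2s + 2) = -s^4 + 2s^3 - 2s^2; subtract.
Step 2: 5s * (s^2 - 2s + 2) = 5s^3 - 10s^2 + 10s; subtract.
Step 3: -2 * (s^2 - 2s + 2) = -2s^2 + 4s - 4; subtract.
Quotient: -s^2 + 5s - 2, Remainder: s + 2


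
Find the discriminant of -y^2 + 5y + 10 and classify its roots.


D = b^2 - 4ac = (5)^2 - 4(-1)(10) = 25 + 40 = 65
Since D > 0: two distinct irrational roots


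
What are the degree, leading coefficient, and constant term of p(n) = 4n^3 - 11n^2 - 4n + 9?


Highest power of n is 3, with coefficient 4. Constant term is 9.
Degree = 3, leading coefficient = 4, constant term = 9


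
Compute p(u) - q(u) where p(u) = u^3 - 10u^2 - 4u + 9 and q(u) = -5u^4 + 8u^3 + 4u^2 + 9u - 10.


Distribute the minus sign:
  (u^3 - 10u^2 - 4u + 9)
- (-5u^4 + 8u^3 + 4u^2 + 9u - 10)
Negate second polynomial: 5u^4 - 8u^3 - 4u^2 - 9u + 10
Add: 5u^4 - 7u^3 - 14u^2 - 13u + 19


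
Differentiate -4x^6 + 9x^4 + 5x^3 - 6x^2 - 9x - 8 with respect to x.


Apply the power rule term by term:
  d/dx(-4x^6) = -24x^5
  d/dx(9x^4) = 36x^3
  d/dx(5x^3) = 15x^2
  d/dx(-6x^2) = -12x
  d/dx(-9x) = -9
  d/dx(-8) = 0
p'(x) = -24x^5 + 36x^3 + 15x^2 - 12x - 9


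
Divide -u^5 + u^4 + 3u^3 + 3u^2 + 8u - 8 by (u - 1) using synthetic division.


Synthetic division with c = 1. Coefficients: -1, 1, 3, 3, 8, -8
Bring down -1.
  -1 * 1 = -1; -1 + 1 = 0
  0 * 1 = 0; 0 + 3 = 3
  3 * 1 = 3; 3 + 3 = 6
  6 * 1 = 6; 6 + 8 = 14
  14 * 1 = 14; 14 - 8 = 6
Quotient: -u^4 + 3u^2 + 6u + 14, Remainder: 6


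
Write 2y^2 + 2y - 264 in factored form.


Roots satisfy r1 + r2 = -b/a = -1 and r1*r2 = c/a = -132.
So r1 = -12, r2 = 11.
2y^2 + 2y - 264 = 2(y - r1)(y - r2) = 2(y + 12)(y - 11)


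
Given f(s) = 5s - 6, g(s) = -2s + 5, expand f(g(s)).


Substitute g(s) into f:
f(g(s)) = 5*(-2s + 5) + (-6)
Expand and combine: -10s + 19


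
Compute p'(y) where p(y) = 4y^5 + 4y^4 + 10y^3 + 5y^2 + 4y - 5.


Apply the power rule term by term:
  d/dy(4y^5) = 20y^4
  d/dy(4y^4) = 16y^3
  d/dy(10y^3) = 30y^2
  d/dy(5y^2) = 10y
  d/dy(4y) = 4
  d/dy(-5) = 0
p'(y) = 20y^4 + 16y^3 + 30y^2 + 10y + 4


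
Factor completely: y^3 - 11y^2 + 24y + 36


Try integer roots (divisors of 36). y=-1: p(-1)=0.
Divide out (y + 1): quotient is y^2 - 12y + 36.
Factor the quadratic: (y - 6)(y - 6)
Result: (y + 1)(y - 6)(y - 6)


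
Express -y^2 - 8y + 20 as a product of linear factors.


Roots satisfy r1 + r2 = -b/a = -8 and r1*r2 = c/a = -20.
So r1 = 2, r2 = -10.
-y^2 - 8y + 20 = -(y - r1)(y - r2) = -(y - 2)(y + 10)


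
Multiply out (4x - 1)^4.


Expand (4x - 1)^4 by repeated multiplication:
  (4x - 1)^2 = 16x^2 - 8x + 1
  (4x - 1)^3 = 64x^3 - 48x^2 + 12x - 1
= 256x^4 - 256x^3 + 96x^2 - 16x + 1


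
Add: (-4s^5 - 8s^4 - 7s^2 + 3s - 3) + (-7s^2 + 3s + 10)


Align terms by degree and add:
  -4s^5 - 8s^4 - 7s^2 + 3s - 3
  -7s^2 + 3s + 10
= -4s^5 - 8s^4 - 14s^2 + 6s + 7


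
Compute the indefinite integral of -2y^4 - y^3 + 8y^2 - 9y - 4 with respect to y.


Reverse power rule on each term:
  ∫ -2y^4 dy = -(2/5)y^5
  ∫ -y^3 dy = -(1/4)y^4
  ∫ 8y^2 dy = (8/3)y^3
  ∫ -9y dy = -(9/2)y^2
  ∫ -4 dy = -4y
F(y) = -(2/5)y^5 - (1/4)y^4 + (8/3)y^3 - (9/2)y^2 - 4y + C


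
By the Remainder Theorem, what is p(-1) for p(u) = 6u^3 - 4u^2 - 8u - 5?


By the Remainder Theorem, the remainder equals p(-1):
  6*(-1)^3 = -6
  -4*(-1)^2 = -4
  -8*(-1)^1 = 8
  constant: -5
Sum: -6 - 4 + 8 - 5 = -7


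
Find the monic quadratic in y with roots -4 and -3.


p(y) = (y + 4)(y + 3)
Expand: y^2 + 7y + 12


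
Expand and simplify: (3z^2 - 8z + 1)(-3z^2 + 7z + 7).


Distribute each term of the first polynomial:
  (3z^2)(-3z^2 + 7z + 7) = -9z^4 + 21z^3 + 21z^2
  (-8z)(-3z^2 + 7z + 7) = 24z^3 - 56z^2 - 56z
  (1)(-3z^2 + 7z + 7) = -3z^2 + 7z + 7
Sum: -9z^4 + 45z^3 - 38z^2 - 49z + 7


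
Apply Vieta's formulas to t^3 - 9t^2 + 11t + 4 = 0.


Monic cubic t^3+bt^2+ct+d=0: sum=-b, pairwise sum=c, product=-d.
b=-9, c=11, d=4
r1+r2+r3 = 9
r1r2+r1r3+r2r3 = 11
r1r2r3 = -4


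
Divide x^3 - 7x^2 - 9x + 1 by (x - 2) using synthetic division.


Synthetic division with c = 2. Coefficients: 1, -7, -9, 1
Bring down 1.
  1 * 2 = 2; 2 - 7 = -5
  -5 * 2 = -10; -10 - 9 = -19
  -19 * 2 = -38; -38 + 1 = -37
Quotient: x^2 - 5x - 19, Remainder: -37


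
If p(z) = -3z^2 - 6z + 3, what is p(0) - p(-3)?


p(0) = 3
p(-3) = -6
p(0) - p(-3) = 3 + 6 = 9


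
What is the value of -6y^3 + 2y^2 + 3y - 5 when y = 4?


Using direct substitution:
  -6 * (4)^3 = -384
  2 * (4)^2 = 32
  3 * (4)^1 = 12
  constant: -5
Sum = -384 + 32 + 12 - 5 = -345


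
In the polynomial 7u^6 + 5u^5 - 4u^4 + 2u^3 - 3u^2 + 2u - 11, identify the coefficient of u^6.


Read off the coefficient of u^6: 7


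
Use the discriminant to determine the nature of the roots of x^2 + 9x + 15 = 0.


D = b^2 - 4ac = (9)^2 - 4(1)(15) = 81 - 60 = 21
Since D > 0: two distinct irrational roots


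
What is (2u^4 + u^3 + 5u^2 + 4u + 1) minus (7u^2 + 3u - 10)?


Distribute the minus sign:
  (2u^4 + u^3 + 5u^2 + 4u + 1)
- (7u^2 + 3u - 10)
Negate second polynomial: -7u^2 - 3u + 10
Add: 2u^4 + u^3 - 2u^2 + u + 11


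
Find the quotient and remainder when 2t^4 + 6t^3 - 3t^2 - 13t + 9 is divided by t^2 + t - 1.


(2t^4 + 6t^3 - 3t^2 - 13t + 9) / (t^2 + t - 1)
Step 1: 2t^2 * (t^2 + t - 1) = 2t^4 + 2t^3 - 2t^2; subtract.
Step 2: 4t * (t^2 + t - 1) = 4t^3 + 4t^2 - 4t; subtract.
Step 3: -5 * (t^2 + t - 1) = -5t^2 - 5t + 5; subtract.
Quotient: 2t^2 + 4t - 5, Remainder: -4t + 4


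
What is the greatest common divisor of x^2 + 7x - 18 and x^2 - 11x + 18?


Factor each:
  x^2 + 7x - 18 = (x - 2)(x + 9)
  x^2 - 11x + 18 = (x - 2)(x - 9)
Common monic factor: x - 2


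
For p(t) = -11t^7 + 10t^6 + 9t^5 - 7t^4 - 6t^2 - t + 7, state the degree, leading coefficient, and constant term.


Highest power of t is 7, with coefficient -11. Constant term is 7.
Degree = 7, leading coefficient = -11, constant term = 7


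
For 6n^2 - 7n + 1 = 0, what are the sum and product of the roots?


For an^2+bn+c=0: sum = -b/a, product = c/a.
a=6, b=-7, c=1
Sum = -(-7)/6 = 7/6
Product = (1)/6 = 1/6


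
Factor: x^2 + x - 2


Roots satisfy r1 + r2 = -b/a = -1 and r1*r2 = c/a = -2.
So r1 = 1, r2 = -2.
x^2 + x - 2 = (x - r1)(x - r2) = (x - 1)(x + 2)


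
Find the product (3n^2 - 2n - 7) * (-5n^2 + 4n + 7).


Distribute each term of the first polynomial:
  (3n^2)(-5n^2 + 4n + 7) = -15n^4 + 12n^3 + 21n^2
  (-2n)(-5n^2 + 4n + 7) = 10n^3 - 8n^2 - 14n
  (-7)(-5n^2 + 4n + 7) = 35n^2 - 28n - 49
Sum: -15n^4 + 22n^3 + 48n^2 - 42n - 49


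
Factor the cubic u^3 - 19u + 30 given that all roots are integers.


Try integer roots (divisors of 30). u=2: p(2)=0.
Divide out (u - 2): quotient is u^2 + 2u - 15.
Factor the quadratic: (u - 3)(u + 5)
Result: (u - 2)(u - 3)(u + 5)


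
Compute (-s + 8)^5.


Expand (-s + 8)^5 by repeated multiplication:
  (-s + 8)^2 = s^2 - 16s + 64
  (-s + 8)^3 = -s^3 + 24s^2 - 192s + 512
  (-s + 8)^4 = s^4 - 32s^3 + 384s^2 - 2048s + 4096
= -s^5 + 40s^4 - 640s^3 + 5120s^2 - 20480s + 32768


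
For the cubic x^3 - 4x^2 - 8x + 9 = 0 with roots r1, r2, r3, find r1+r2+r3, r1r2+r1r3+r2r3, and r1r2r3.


Monic cubic x^3+bx^2+cx+d=0: sum=-b, pairwise sum=c, product=-d.
b=-4, c=-8, d=9
r1+r2+r3 = 4
r1r2+r1r3+r2r3 = -8
r1r2r3 = -9


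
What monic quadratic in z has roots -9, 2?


p(z) = (z + 9)(z - 2)
Expand: z^2 + 7z - 18


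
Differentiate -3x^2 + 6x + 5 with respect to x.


Apply the power rule term by term:
  d/dx(-3x^2) = -6x
  d/dx(6x) = 6
  d/dx(5) = 0
p'(x) = -6x + 6


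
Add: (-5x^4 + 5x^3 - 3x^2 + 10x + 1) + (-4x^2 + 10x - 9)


Align terms by degree and add:
  -5x^4 + 5x^3 - 3x^2 + 10x + 1
  -4x^2 + 10x - 9
= -5x^4 + 5x^3 - 7x^2 + 20x - 8


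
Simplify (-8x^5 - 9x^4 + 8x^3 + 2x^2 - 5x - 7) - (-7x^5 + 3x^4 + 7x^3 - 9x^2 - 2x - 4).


Distribute the minus sign:
  (-8x^5 - 9x^4 + 8x^3 + 2x^2 - 5x - 7)
- (-7x^5 + 3x^4 + 7x^3 - 9x^2 - 2x - 4)
Negate second polynomial: 7x^5 - 3x^4 - 7x^3 + 9x^2 + 2x + 4
Add: -x^5 - 12x^4 + x^3 + 11x^2 - 3x - 3


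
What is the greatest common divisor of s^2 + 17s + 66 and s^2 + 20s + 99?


Factor each:
  s^2 + 17s + 66 = (s + 11)(s + 6)
  s^2 + 20s + 99 = (s + 11)(s + 9)
Common monic factor: s + 11


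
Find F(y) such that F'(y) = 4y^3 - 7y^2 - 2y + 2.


Reverse power rule on each term:
  ∫ 4y^3 dy = y^4
  ∫ -7y^2 dy = -(7/3)y^3
  ∫ -2y dy = -y^2
  ∫ 2 dy = 2y
F(y) = y^4 - (7/3)y^3 - y^2 + 2y + C


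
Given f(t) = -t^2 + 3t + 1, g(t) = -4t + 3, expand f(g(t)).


Substitute g(t) into f:
f(g(t)) = -1*(-4t + 3)^2 + 3*(-4t + 3) + 1
(-4t + 3)^2 = 16t^2 - 24t + 9
Expand and combine: -16t^2 + 12t + 1


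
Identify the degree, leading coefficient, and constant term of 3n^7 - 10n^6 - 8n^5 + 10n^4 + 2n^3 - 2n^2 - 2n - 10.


Highest power of n is 7, with coefficient 3. Constant term is -10.
Degree = 7, leading coefficient = 3, constant term = -10


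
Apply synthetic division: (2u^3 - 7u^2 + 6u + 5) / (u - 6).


Synthetic division with c = 6. Coefficients: 2, -7, 6, 5
Bring down 2.
  2 * 6 = 12; 12 - 7 = 5
  5 * 6 = 30; 30 + 6 = 36
  36 * 6 = 216; 216 + 5 = 221
Quotient: 2u^2 + 5u + 36, Remainder: 221


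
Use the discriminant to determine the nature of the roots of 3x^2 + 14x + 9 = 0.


D = b^2 - 4ac = (14)^2 - 4(3)(9) = 196 - 108 = 88
Since D > 0: two distinct irrational roots


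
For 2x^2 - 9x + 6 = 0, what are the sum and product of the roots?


For ax^2+bx+c=0: sum = -b/a, product = c/a.
a=2, b=-9, c=6
Sum = -(-9)/2 = 9/2
Product = (6)/2 = 3


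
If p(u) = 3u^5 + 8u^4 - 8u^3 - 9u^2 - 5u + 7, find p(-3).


Using direct substitution:
  3 * (-3)^5 = -729
  8 * (-3)^4 = 648
  -8 * (-3)^3 = 216
  -9 * (-3)^2 = -81
  -5 * (-3)^1 = 15
  constant: 7
Sum = -729 + 648 + 216 - 81 + 15 + 7 = 76


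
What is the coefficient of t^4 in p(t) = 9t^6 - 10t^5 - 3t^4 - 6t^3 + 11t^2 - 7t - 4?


Read off the coefficient of t^4: -3


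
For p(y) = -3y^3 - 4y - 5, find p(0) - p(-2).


p(0) = -5
p(-2) = 27
p(0) - p(-2) = -5 - 27 = -32


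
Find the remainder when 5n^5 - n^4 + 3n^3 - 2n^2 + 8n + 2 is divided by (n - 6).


By the Remainder Theorem, the remainder equals p(6):
  5*(6)^5 = 38880
  -1*(6)^4 = -1296
  3*(6)^3 = 648
  -2*(6)^2 = -72
  8*(6)^1 = 48
  constant: 2
Sum: 38880 - 1296 + 648 - 72 + 48 + 2 = 38210


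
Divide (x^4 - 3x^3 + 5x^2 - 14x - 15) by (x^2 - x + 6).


(x^4 - 3x^3 + 5x^2 - 14x - 15) / (x^2 - x + 6)
Step 1: x^2 * (x^2 - x + 6) = x^4 - x^3 + 6x^2; subtract.
Step 2: -2x * (x^2 - x + 6) = -2x^3 + 2x^2 - 12x; subtract.
Step 3: -3 * (x^2 - x + 6) = -3x^2 + 3x - 18; subtract.
Quotient: x^2 - 2x - 3, Remainder: -5x + 3


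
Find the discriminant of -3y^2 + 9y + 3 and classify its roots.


D = b^2 - 4ac = (9)^2 - 4(-3)(3) = 81 + 36 = 117
Since D > 0: two distinct irrational roots


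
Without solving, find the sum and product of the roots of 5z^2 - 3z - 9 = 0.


For az^2+bz+c=0: sum = -b/a, product = c/a.
a=5, b=-3, c=-9
Sum = -(-3)/5 = 3/5
Product = (-9)/5 = -9/5


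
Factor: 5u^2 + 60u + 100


Roots satisfy r1 + r2 = -b/a = -12 and r1*r2 = c/a = 20.
So r1 = -2, r2 = -10.
5u^2 + 60u + 100 = 5(u - r1)(u - r2) = 5(u + 2)(u + 10)


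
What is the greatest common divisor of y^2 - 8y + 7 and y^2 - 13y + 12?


Factor each:
  y^2 - 8y + 7 = (y - 1)(y - 7)
  y^2 - 13y + 12 = (y - 1)(y - 12)
Common monic factor: y - 1


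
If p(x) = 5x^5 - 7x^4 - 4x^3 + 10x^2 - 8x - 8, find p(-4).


Using direct substitution:
  5 * (-4)^5 = -5120
  -7 * (-4)^4 = -1792
  -4 * (-4)^3 = 256
  10 * (-4)^2 = 160
  -8 * (-4)^1 = 32
  constant: -8
Sum = -5120 - 1792 + 256 + 160 + 32 - 8 = -6472


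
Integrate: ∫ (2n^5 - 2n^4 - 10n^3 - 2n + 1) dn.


Reverse power rule on each term:
  ∫ 2n^5 dn = (1/3)n^6
  ∫ -2n^4 dn = -(2/5)n^5
  ∫ -10n^3 dn = -(5/2)n^4
  ∫ -2n dn = -n^2
  ∫ 1 dn = n
F(n) = (1/3)n^6 - (2/5)n^5 - (5/2)n^4 - n^2 + n + C


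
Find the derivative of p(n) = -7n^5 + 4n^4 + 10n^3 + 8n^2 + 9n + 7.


Apply the power rule term by term:
  d/dn(-7n^5) = -35n^4
  d/dn(4n^4) = 16n^3
  d/dn(10n^3) = 30n^2
  d/dn(8n^2) = 16n
  d/dn(9n) = 9
  d/dn(7) = 0
p'(n) = -35n^4 + 16n^3 + 30n^2 + 16n + 9


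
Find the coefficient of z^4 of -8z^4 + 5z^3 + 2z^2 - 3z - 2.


Read off the coefficient of z^4: -8


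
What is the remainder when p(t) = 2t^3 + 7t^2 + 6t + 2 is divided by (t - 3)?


By the Remainder Theorem, the remainder equals p(3):
  2*(3)^3 = 54
  7*(3)^2 = 63
  6*(3)^1 = 18
  constant: 2
Sum: 54 + 63 + 18 + 2 = 137


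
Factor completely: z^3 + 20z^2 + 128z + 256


Try integer roots (divisors of 256). z=-4: p(-4)=0.
Divide out (z + 4): quotient is z^2 + 16z + 64.
Factor the quadratic: (z + 8)(z + 8)
Result: (z + 4)(z + 8)(z + 8)


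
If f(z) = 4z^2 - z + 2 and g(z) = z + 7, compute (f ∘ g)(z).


Substitute g(z) into f:
f(g(z)) = 4*(z + 7)^2 + (-1)*(z + 7) + 2
(z + 7)^2 = z^2 + 14z + 49
Expand and combine: 4z^2 + 55z + 191


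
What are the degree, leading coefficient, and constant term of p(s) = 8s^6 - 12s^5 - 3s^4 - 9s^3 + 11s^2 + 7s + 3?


Highest power of s is 6, with coefficient 8. Constant term is 3.
Degree = 6, leading coefficient = 8, constant term = 3


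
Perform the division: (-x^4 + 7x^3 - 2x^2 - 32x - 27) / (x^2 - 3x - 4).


(-x^4 + 7x^3 - 2x^2 - 32x - 27) / (x^2 - 3x - 4)
Step 1: -x^2 * (x^2 - 3x - 4) = -x^4 + 3x^3 + 4x^2; subtract.
Step 2: 4x * (x^2 - 3x - 4) = 4x^3 - 12x^2 - 16x; subtract.
Step 3: 6 * (x^2 - 3x - 4) = 6x^2 - 18x - 24; subtract.
Quotient: -x^2 + 4x + 6, Remainder: 2x - 3


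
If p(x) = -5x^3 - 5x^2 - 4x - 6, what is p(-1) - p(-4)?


p(-1) = -2
p(-4) = 250
p(-1) - p(-4) = -2 - 250 = -252


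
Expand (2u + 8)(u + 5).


Distribute each term of the first polynomial:
  (2u)(u + 5) = 2u^2 + 10u
  (8)(u + 5) = 8u + 40
Sum: 2u^2 + 18u + 40


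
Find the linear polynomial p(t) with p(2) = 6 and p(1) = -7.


p(t) = mt + b. Using p(2)=6, p(1)=-7:
m = (6 + 7)/(2 - 1) = 13/1 = 13
b = 6 - m*(2) = 6 - 26 = -20
p(t) = 13t - 20


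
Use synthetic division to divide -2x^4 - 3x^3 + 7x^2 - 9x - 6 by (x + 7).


Synthetic division with c = -7. Coefficients: -2, -3, 7, -9, -6
Bring down -2.
  -2 * -7 = 14; 14 - 3 = 11
  11 * -7 = -77; -77 + 7 = -70
  -70 * -7 = 490; 490 - 9 = 481
  481 * -7 = -3367; -3367 - 6 = -3373
Quotient: -2x^3 + 11x^2 - 70x + 481, Remainder: -3373


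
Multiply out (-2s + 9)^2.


Expand (-2s + 9)^2 by repeated multiplication:
= 4s^2 - 36s + 81


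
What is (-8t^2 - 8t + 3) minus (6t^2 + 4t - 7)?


Distribute the minus sign:
  (-8t^2 - 8t + 3)
- (6t^2 + 4t - 7)
Negate second polynomial: -6t^2 - 4t + 7
Add: -14t^2 - 12t + 10


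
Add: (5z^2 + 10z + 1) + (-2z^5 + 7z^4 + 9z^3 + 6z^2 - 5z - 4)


Align terms by degree and add:
  5z^2 + 10z + 1
  -2z^5 + 7z^4 + 9z^3 + 6z^2 - 5z - 4
= -2z^5 + 7z^4 + 9z^3 + 11z^2 + 5z - 3


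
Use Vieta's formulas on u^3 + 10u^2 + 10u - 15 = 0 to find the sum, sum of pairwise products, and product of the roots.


Monic cubic u^3+bu^2+cu+d=0: sum=-b, pairwise sum=c, product=-d.
b=10, c=10, d=-15
r1+r2+r3 = -10
r1r2+r1r3+r2r3 = 10
r1r2r3 = 15


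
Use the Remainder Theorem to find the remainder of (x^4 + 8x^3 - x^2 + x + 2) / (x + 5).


By the Remainder Theorem, the remainder equals p(-5):
  1*(-5)^4 = 625
  8*(-5)^3 = -1000
  -1*(-5)^2 = -25
  1*(-5)^1 = -5
  constant: 2
Sum: 625 - 1000 - 25 - 5 + 2 = -403


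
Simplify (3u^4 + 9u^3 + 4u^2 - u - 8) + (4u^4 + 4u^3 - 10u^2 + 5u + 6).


Align terms by degree and add:
  3u^4 + 9u^3 + 4u^2 - u - 8
+ 4u^4 + 4u^3 - 10u^2 + 5u + 6
= 7u^4 + 13u^3 - 6u^2 + 4u - 2


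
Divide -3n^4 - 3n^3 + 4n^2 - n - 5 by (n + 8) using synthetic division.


Synthetic division with c = -8. Coefficients: -3, -3, 4, -1, -5
Bring down -3.
  -3 * -8 = 24; 24 - 3 = 21
  21 * -8 = -168; -168 + 4 = -164
  -164 * -8 = 1312; 1312 - 1 = 1311
  1311 * -8 = -10488; -10488 - 5 = -10493
Quotient: -3n^3 + 21n^2 - 164n + 1311, Remainder: -10493


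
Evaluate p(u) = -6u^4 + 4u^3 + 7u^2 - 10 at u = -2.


Using direct substitution:
  -6 * (-2)^4 = -96
  4 * (-2)^3 = -32
  7 * (-2)^2 = 28
  0 * (-2)^1 = 0
  constant: -10
Sum = -96 - 32 + 28 + 0 - 10 = -110


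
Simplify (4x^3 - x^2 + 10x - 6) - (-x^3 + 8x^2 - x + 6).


Distribute the minus sign:
  (4x^3 - x^2 + 10x - 6)
- (-x^3 + 8x^2 - x + 6)
Negate second polynomial: x^3 - 8x^2 + x - 6
Add: 5x^3 - 9x^2 + 11x - 12


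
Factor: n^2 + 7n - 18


Roots satisfy r1 + r2 = -b/a = -7 and r1*r2 = c/a = -18.
So r1 = -9, r2 = 2.
n^2 + 7n - 18 = (n - r1)(n - r2) = (n + 9)(n - 2)


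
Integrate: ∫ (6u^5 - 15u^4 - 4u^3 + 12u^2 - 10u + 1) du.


Reverse power rule on each term:
  ∫ 6u^5 du = u^6
  ∫ -15u^4 du = -3u^5
  ∫ -4u^3 du = -u^4
  ∫ 12u^2 du = 4u^3
  ∫ -10u du = -5u^2
  ∫ 1 du = u
F(u) = u^6 - 3u^5 - u^4 + 4u^3 - 5u^2 + u + C


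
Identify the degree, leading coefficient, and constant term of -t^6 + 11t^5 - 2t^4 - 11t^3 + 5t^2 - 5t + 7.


Highest power of t is 6, with coefficient -1. Constant term is 7.
Degree = 6, leading coefficient = -1, constant term = 7


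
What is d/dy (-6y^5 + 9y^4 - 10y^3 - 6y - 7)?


Apply the power rule term by term:
  d/dy(-6y^5) = -30y^4
  d/dy(9y^4) = 36y^3
  d/dy(-10y^3) = -30y^2
  d/dy(-6y) = -6
  d/dy(-7) = 0
p'(y) = -30y^4 + 36y^3 - 30y^2 - 6


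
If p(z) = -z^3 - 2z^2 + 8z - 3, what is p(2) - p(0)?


p(2) = -3
p(0) = -3
p(2) - p(0) = -3 + 3 = 0


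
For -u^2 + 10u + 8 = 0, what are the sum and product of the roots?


For au^2+bu+c=0: sum = -b/a, product = c/a.
a=-1, b=10, c=8
Sum = -(10)/-1 = 10
Product = (8)/-1 = -8


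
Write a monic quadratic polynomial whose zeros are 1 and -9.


p(x) = (x - 1)(x + 9)
Expand: x^2 + 8x - 9


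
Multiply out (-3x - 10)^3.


Expand (-3x - 10)^3 by repeated multiplication:
  (-3x - 10)^2 = 9x^2 + 60x + 100
= -27x^3 - 270x^2 - 900x - 1000


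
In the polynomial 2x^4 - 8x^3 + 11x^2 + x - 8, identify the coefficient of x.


Read off the coefficient of x: 1


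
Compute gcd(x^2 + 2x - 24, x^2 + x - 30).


Factor each:
  x^2 + 2x - 24 = (x + 6)(x - 4)
  x^2 + x - 30 = (x + 6)(x - 5)
Common monic factor: x + 6


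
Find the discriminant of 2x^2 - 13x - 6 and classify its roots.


D = b^2 - 4ac = (-13)^2 - 4(2)(-6) = 169 + 48 = 217
Since D > 0: two distinct irrational roots


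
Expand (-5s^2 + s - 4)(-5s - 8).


Distribute each term of the first polynomial:
  (-5s^2)(-5s - 8) = 25s^3 + 40s^2
  (s)(-5s - 8) = -5s^2 - 8s
  (-4)(-5s - 8) = 20s + 32
Sum: 25s^3 + 35s^2 + 12s + 32


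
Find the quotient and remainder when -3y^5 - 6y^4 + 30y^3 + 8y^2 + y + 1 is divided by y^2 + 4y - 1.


(-3y^5 - 6y^4 + 30y^3 + 8y^2 + y + 1) / (y^2 + 4y - 1)
Step 1: -3y^3 * (y^2 + 4y - 1) = -3y^5 - 12y^4 + 3y^3; subtract.
Step 2: 6y^2 * (y^2 + 4y - 1) = 6y^4 + 24y^3 - 6y^2; subtract.
Step 3: 3y * (y^2 + 4y - 1) = 3y^3 + 12y^2 - 3y; subtract.
Step 4: 2 * (y^2 + 4y - 1) = 2y^2 + 8y - 2; subtract.
Quotient: -3y^3 + 6y^2 + 3y + 2, Remainder: -4y + 3


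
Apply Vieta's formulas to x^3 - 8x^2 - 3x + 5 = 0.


Monic cubic x^3+bx^2+cx+d=0: sum=-b, pairwise sum=c, product=-d.
b=-8, c=-3, d=5
r1+r2+r3 = 8
r1r2+r1r3+r2r3 = -3
r1r2r3 = -5


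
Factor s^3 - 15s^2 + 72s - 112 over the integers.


Try integer roots (divisors of -112). s=7: p(7)=0.
Divide out (s - 7): quotient is s^2 - 8s + 16.
Factor the quadratic: (s - 4)(s - 4)
Result: (s - 7)(s - 4)(s - 4)


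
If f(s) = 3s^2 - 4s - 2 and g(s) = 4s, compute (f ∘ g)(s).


Substitute g(s) into f:
f(g(s)) = 3*(4s)^2 + (-4)*(4s) + (-2)
(4s)^2 = 16s^2
Expand and combine: 48s^2 - 16s - 2


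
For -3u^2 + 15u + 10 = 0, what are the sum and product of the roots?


For au^2+bu+c=0: sum = -b/a, product = c/a.
a=-3, b=15, c=10
Sum = -(15)/-3 = 5
Product = (10)/-3 = -10/3


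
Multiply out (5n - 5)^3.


Expand (5n - 5)^3 by repeated multiplication:
  (5n - 5)^2 = 25n^2 - 50n + 25
= 125n^3 - 375n^2 + 375n - 125


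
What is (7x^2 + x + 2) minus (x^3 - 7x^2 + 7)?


Distribute the minus sign:
  (7x^2 + x + 2)
- (x^3 - 7x^2 + 7)
Negate second polynomial: -x^3 + 7x^2 - 7
Add: -x^3 + 14x^2 + x - 5


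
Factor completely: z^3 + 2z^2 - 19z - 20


Try integer roots (divisors of -20). z=-5: p(-5)=0.
Divide out (z + 5): quotient is z^2 - 3z - 4.
Factor the quadratic: (z - 4)(z + 1)
Result: (z + 5)(z - 4)(z + 1)


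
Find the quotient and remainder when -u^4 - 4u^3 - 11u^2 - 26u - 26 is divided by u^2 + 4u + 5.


(-u^4 - 4u^3 - 11u^2 - 26u - 26) / (u^2 + 4u + 5)
Step 1: -u^2 * (u^2 + 4u + 5) = -u^4 - 4u^3 - 5u^2; subtract.
Step 2: 0 * (u^2 + 4u + 5) = 0; subtract.
Step 3: -6 * (u^2 + 4u + 5) = -6u^2 - 24u - 30; subtract.
Quotient: -u^2 - 6, Remainder: -2u + 4


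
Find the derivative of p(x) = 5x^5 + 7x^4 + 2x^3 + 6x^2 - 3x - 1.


Apply the power rule term by term:
  d/dx(5x^5) = 25x^4
  d/dx(7x^4) = 28x^3
  d/dx(2x^3) = 6x^2
  d/dx(6x^2) = 12x
  d/dx(-3x) = -3
  d/dx(-1) = 0
p'(x) = 25x^4 + 28x^3 + 6x^2 + 12x - 3


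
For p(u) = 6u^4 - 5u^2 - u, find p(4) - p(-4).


p(4) = 1452
p(-4) = 1460
p(4) - p(-4) = 1452 - 1460 = -8


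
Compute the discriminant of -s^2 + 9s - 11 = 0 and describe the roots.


D = b^2 - 4ac = (9)^2 - 4(-1)(-11) = 81 - 44 = 37
Since D > 0: two distinct irrational roots


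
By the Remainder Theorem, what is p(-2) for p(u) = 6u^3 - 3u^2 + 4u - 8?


By the Remainder Theorem, the remainder equals p(-2):
  6*(-2)^3 = -48
  -3*(-2)^2 = -12
  4*(-2)^1 = -8
  constant: -8
Sum: -48 - 12 - 8 - 8 = -76


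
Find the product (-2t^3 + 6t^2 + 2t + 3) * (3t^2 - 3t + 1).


Distribute each term of the first polynomial:
  (-2t^3)(3t^2 - 3t + 1) = -6t^5 + 6t^4 - 2t^3
  (6t^2)(3t^2 - 3t + 1) = 18t^4 - 18t^3 + 6t^2
  (2t)(3t^2 - 3t + 1) = 6t^3 - 6t^2 + 2t
  (3)(3t^2 - 3t + 1) = 9t^2 - 9t + 3
Sum: -6t^5 + 24t^4 - 14t^3 + 9t^2 - 7t + 3


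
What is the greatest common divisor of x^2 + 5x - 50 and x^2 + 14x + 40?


Factor each:
  x^2 + 5x - 50 = (x + 10)(x - 5)
  x^2 + 14x + 40 = (x + 10)(x + 4)
Common monic factor: x + 10


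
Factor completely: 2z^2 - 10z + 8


Roots satisfy r1 + r2 = -b/a = 5 and r1*r2 = c/a = 4.
So r1 = 1, r2 = 4.
2z^2 - 10z + 8 = 2(z - r1)(z - r2) = 2(z - 1)(z - 4)


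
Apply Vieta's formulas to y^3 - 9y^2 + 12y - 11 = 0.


Monic cubic y^3+by^2+cy+d=0: sum=-b, pairwise sum=c, product=-d.
b=-9, c=12, d=-11
r1+r2+r3 = 9
r1r2+r1r3+r2r3 = 12
r1r2r3 = 11


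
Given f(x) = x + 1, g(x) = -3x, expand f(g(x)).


Substitute g(x) into f:
f(g(x)) = 1*(-3x) + 1
Expand and combine: -3x + 1


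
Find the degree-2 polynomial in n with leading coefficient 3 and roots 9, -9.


p(n) = 3(n - 9)(n + 9)
Expand: 3n^2 - 243


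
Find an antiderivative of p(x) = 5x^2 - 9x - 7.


Reverse power rule on each term:
  ∫ 5x^2 dx = (5/3)x^3
  ∫ -9x dx = -(9/2)x^2
  ∫ -7 dx = -7x
F(x) = (5/3)x^3 - (9/2)x^2 - 7x + C


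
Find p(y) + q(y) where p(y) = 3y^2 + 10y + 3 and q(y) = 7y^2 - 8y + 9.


Align terms by degree and add:
  3y^2 + 10y + 3
+ 7y^2 - 8y + 9
= 10y^2 + 2y + 12


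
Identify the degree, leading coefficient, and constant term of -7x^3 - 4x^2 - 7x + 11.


Highest power of x is 3, with coefficient -7. Constant term is 11.
Degree = 3, leading coefficient = -7, constant term = 11


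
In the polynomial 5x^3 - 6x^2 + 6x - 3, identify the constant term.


Read off the constant term: -3


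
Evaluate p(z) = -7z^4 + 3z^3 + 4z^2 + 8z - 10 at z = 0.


Using direct substitution:
  -7 * (0)^4 = 0
  3 * (0)^3 = 0
  4 * (0)^2 = 0
  8 * (0)^1 = 0
  constant: -10
Sum = 0 + 0 + 0 + 0 - 10 = -10


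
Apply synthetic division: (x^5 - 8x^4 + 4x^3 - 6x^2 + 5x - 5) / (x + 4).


Synthetic division with c = -4. Coefficients: 1, -8, 4, -6, 5, -5
Bring down 1.
  1 * -4 = -4; -4 - 8 = -12
  -12 * -4 = 48; 48 + 4 = 52
  52 * -4 = -208; -208 - 6 = -214
  -214 * -4 = 856; 856 + 5 = 861
  861 * -4 = -3444; -3444 - 5 = -3449
Quotient: x^4 - 12x^3 + 52x^2 - 214x + 861, Remainder: -3449


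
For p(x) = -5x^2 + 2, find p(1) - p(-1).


p(1) = -3
p(-1) = -3
p(1) - p(-1) = -3 + 3 = 0


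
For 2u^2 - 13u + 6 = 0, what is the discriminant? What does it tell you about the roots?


D = b^2 - 4ac = (-13)^2 - 4(2)(6) = 169 - 48 = 121
Since D > 0: two distinct rational roots


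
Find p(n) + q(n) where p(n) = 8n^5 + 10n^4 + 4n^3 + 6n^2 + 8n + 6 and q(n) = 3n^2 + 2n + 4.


Align terms by degree and add:
  8n^5 + 10n^4 + 4n^3 + 6n^2 + 8n + 6
+ 3n^2 + 2n + 4
= 8n^5 + 10n^4 + 4n^3 + 9n^2 + 10n + 10


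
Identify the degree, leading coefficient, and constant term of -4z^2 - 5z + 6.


Highest power of z is 2, with coefficient -4. Constant term is 6.
Degree = 2, leading coefficient = -4, constant term = 6


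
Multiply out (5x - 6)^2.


Expand (5x - 6)^2 by repeated multiplication:
= 25x^2 - 60x + 36


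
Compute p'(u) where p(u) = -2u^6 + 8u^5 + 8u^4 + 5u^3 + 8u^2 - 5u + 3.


Apply the power rule term by term:
  d/du(-2u^6) = -12u^5
  d/du(8u^5) = 40u^4
  d/du(8u^4) = 32u^3
  d/du(5u^3) = 15u^2
  d/du(8u^2) = 16u
  d/du(-5u) = -5
  d/du(3) = 0
p'(u) = -12u^5 + 40u^4 + 32u^3 + 15u^2 + 16u - 5


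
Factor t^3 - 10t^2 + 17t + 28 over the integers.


Try integer roots (divisors of 28). t=4: p(4)=0.
Divide out (t - 4): quotient is t^2 - 6t - 7.
Factor the quadratic: (t - 7)(t + 1)
Result: (t - 4)(t - 7)(t + 1)


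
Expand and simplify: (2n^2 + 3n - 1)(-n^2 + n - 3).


Distribute each term of the first polynomial:
  (2n^2)(-n^2 + n - 3) = -2n^4 + 2n^3 - 6n^2
  (3n)(-n^2 + n - 3) = -3n^3 + 3n^2 - 9n
  (-1)(-n^2 + n - 3) = n^2 - n + 3
Sum: -2n^4 - n^3 - 2n^2 - 10n + 3


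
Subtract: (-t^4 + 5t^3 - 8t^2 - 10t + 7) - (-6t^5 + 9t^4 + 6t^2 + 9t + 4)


Distribute the minus sign:
  (-t^4 + 5t^3 - 8t^2 - 10t + 7)
- (-6t^5 + 9t^4 + 6t^2 + 9t + 4)
Negate second polynomial: 6t^5 - 9t^4 - 6t^2 - 9t - 4
Add: 6t^5 - 10t^4 + 5t^3 - 14t^2 - 19t + 3


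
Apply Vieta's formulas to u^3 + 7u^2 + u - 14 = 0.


Monic cubic u^3+bu^2+cu+d=0: sum=-b, pairwise sum=c, product=-d.
b=7, c=1, d=-14
r1+r2+r3 = -7
r1r2+r1r3+r2r3 = 1
r1r2r3 = 14


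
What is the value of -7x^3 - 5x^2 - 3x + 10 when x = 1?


Using direct substitution:
  -7 * (1)^3 = -7
  -5 * (1)^2 = -5
  -3 * (1)^1 = -3
  constant: 10
Sum = -7 - 5 - 3 + 10 = -5


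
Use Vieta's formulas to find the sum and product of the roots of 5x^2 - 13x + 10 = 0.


For ax^2+bx+c=0: sum = -b/a, product = c/a.
a=5, b=-13, c=10
Sum = -(-13)/5 = 13/5
Product = (10)/5 = 2


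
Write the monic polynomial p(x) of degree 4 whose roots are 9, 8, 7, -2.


p(x) = (x - 9)(x - 8)(x - 7)(x + 2)
Expand: x^4 - 22x^3 + 143x^2 - 122x - 1008


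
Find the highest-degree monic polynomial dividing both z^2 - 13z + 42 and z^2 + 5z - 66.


Factor each:
  z^2 - 13z + 42 = (z - 6)(z - 7)
  z^2 + 5z - 66 = (z - 6)(z + 11)
Common monic factor: z - 6


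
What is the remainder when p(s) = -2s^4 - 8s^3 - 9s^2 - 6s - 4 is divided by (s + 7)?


By the Remainder Theorem, the remainder equals p(-7):
  -2*(-7)^4 = -4802
  -8*(-7)^3 = 2744
  -9*(-7)^2 = -441
  -6*(-7)^1 = 42
  constant: -4
Sum: -4802 + 2744 - 441 + 42 - 4 = -2461


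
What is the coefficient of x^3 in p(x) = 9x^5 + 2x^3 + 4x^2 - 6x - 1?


Read off the coefficient of x^3: 2


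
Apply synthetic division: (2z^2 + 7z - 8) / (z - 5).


Synthetic division with c = 5. Coefficients: 2, 7, -8
Bring down 2.
  2 * 5 = 10; 10 + 7 = 17
  17 * 5 = 85; 85 - 8 = 77
Quotient: 2z + 17, Remainder: 77


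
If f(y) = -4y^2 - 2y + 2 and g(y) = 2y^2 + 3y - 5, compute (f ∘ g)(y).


Substitute g(y) into f:
f(g(y)) = -4*(2y^2 + 3y - 5)^2 + (-2)*(2y^2 + 3y - 5) + 2
(2y^2 + 3y - 5)^2 = 4y^4 + 12y^3 - 11y^2 - 30y + 25
Expand and combine: -16y^4 - 48y^3 + 40y^2 + 114y - 88


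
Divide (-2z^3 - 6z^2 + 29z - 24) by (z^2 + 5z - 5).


(-2z^3 - 6z^2 + 29z - 24) / (z^2 + 5z - 5)
Step 1: -2z * (z^2 + 5z - 5) = -2z^3 - 10z^2 + 10z; subtract.
Step 2: 4 * (z^2 + 5z - 5) = 4z^2 + 20z - 20; subtract.
Quotient: -2z + 4, Remainder: -z - 4


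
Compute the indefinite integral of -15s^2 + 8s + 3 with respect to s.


Reverse power rule on each term:
  ∫ -15s^2 ds = -5s^3
  ∫ 8s ds = 4s^2
  ∫ 3 ds = 3s
F(s) = -5s^3 + 4s^2 + 3s + C


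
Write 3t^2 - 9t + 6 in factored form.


Roots satisfy r1 + r2 = -b/a = 3 and r1*r2 = c/a = 2.
So r1 = 1, r2 = 2.
3t^2 - 9t + 6 = 3(t - r1)(t - r2) = 3(t - 1)(t - 2)


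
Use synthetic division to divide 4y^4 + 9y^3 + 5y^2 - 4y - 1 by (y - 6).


Synthetic division with c = 6. Coefficients: 4, 9, 5, -4, -1
Bring down 4.
  4 * 6 = 24; 24 + 9 = 33
  33 * 6 = 198; 198 + 5 = 203
  203 * 6 = 1218; 1218 - 4 = 1214
  1214 * 6 = 7284; 7284 - 1 = 7283
Quotient: 4y^3 + 33y^2 + 203y + 1214, Remainder: 7283


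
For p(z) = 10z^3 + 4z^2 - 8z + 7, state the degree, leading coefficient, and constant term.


Highest power of z is 3, with coefficient 10. Constant term is 7.
Degree = 3, leading coefficient = 10, constant term = 7


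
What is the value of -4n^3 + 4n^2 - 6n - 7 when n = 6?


Using direct substitution:
  -4 * (6)^3 = -864
  4 * (6)^2 = 144
  -6 * (6)^1 = -36
  constant: -7
Sum = -864 + 144 - 36 - 7 = -763


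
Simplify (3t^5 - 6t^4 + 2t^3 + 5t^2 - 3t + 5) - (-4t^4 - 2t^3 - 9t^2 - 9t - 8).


Distribute the minus sign:
  (3t^5 - 6t^4 + 2t^3 + 5t^2 - 3t + 5)
- (-4t^4 - 2t^3 - 9t^2 - 9t - 8)
Negate second polynomial: 4t^4 + 2t^3 + 9t^2 + 9t + 8
Add: 3t^5 - 2t^4 + 4t^3 + 14t^2 + 6t + 13


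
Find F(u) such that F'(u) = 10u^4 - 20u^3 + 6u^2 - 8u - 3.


Reverse power rule on each term:
  ∫ 10u^4 du = 2u^5
  ∫ -20u^3 du = -5u^4
  ∫ 6u^2 du = 2u^3
  ∫ -8u du = -4u^2
  ∫ -3 du = -3u
F(u) = 2u^5 - 5u^4 + 2u^3 - 4u^2 - 3u + C


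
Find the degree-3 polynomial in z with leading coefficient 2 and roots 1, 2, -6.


p(z) = 2(z - 1)(z - 2)(z + 6)
Expand: 2z^3 + 6z^2 - 32z + 24


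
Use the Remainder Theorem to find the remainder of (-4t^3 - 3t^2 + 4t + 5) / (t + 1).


By the Remainder Theorem, the remainder equals p(-1):
  -4*(-1)^3 = 4
  -3*(-1)^2 = -3
  4*(-1)^1 = -4
  constant: 5
Sum: 4 - 3 - 4 + 5 = 2


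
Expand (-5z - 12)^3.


Expand (-5z - 12)^3 by repeated multiplication:
  (-5z - 12)^2 = 25z^2 + 120z + 144
= -125z^3 - 900z^2 - 2160z - 1728


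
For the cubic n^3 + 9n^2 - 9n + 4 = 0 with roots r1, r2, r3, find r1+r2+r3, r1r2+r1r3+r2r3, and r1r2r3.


Monic cubic n^3+bn^2+cn+d=0: sum=-b, pairwise sum=c, product=-d.
b=9, c=-9, d=4
r1+r2+r3 = -9
r1r2+r1r3+r2r3 = -9
r1r2r3 = -4


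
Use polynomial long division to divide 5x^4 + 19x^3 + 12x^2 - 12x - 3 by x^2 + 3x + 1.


(5x^4 + 19x^3 + 12x^2 - 12x - 3) / (x^2 + 3x + 1)
Step 1: 5x^2 * (x^2 + 3x + 1) = 5x^4 + 15x^3 + 5x^2; subtract.
Step 2: 4x * (x^2 + 3x + 1) = 4x^3 + 12x^2 + 4x; subtract.
Step 3: -5 * (x^2 + 3x + 1) = -5x^2 - 15x - 5; subtract.
Quotient: 5x^2 + 4x - 5, Remainder: -x + 2


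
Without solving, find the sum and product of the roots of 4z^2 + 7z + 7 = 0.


For az^2+bz+c=0: sum = -b/a, product = c/a.
a=4, b=7, c=7
Sum = -(7)/4 = -7/4
Product = (7)/4 = 7/4


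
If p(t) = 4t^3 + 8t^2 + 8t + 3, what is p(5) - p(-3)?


p(5) = 743
p(-3) = -57
p(5) - p(-3) = 743 + 57 = 800


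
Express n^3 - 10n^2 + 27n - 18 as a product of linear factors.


Try integer roots (divisors of -18). n=6: p(6)=0.
Divide out (n - 6): quotient is n^2 - 4n + 3.
Factor the quadratic: (n - 3)(n - 1)
Result: (n - 6)(n - 3)(n - 1)


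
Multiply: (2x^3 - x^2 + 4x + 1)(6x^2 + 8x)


Distribute each term of the first polynomial:
  (2x^3)(6x^2 + 8x) = 12x^5 + 16x^4
  (-x^2)(6x^2 + 8x) = -6x^4 - 8x^3
  (4x)(6x^2 + 8x) = 24x^3 + 32x^2
  (1)(6x^2 + 8x) = 6x^2 + 8x
Sum: 12x^5 + 10x^4 + 16x^3 + 38x^2 + 8x


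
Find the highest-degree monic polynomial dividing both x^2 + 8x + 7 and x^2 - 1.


Factor each:
  x^2 + 8x + 7 = (x + 1)(x + 7)
  x^2 - 1 = (x + 1)(x - 1)
Common monic factor: x + 1


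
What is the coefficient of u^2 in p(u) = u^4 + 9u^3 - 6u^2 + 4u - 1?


Read off the coefficient of u^2: -6


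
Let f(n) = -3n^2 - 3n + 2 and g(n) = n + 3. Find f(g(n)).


Substitute g(n) into f:
f(g(n)) = -3*(n + 3)^2 + (-3)*(n + 3) + 2
(n + 3)^2 = n^2 + 6n + 9
Expand and combine: -3n^2 - 21n - 34


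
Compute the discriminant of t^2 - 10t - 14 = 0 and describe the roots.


D = b^2 - 4ac = (-10)^2 - 4(1)(-14) = 100 + 56 = 156
Since D > 0: two distinct irrational roots


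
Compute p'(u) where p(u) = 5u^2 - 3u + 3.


Apply the power rule term by term:
  d/du(5u^2) = 10u
  d/du(-3u) = -3
  d/du(3) = 0
p'(u) = 10u - 3


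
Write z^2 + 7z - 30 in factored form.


Roots satisfy r1 + r2 = -b/a = -7 and r1*r2 = c/a = -30.
So r1 = 3, r2 = -10.
z^2 + 7z - 30 = (z - r1)(z - r2) = (z - 3)(z + 10)


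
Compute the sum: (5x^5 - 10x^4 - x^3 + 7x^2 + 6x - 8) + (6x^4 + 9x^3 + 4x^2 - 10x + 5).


Align terms by degree and add:
  5x^5 - 10x^4 - x^3 + 7x^2 + 6x - 8
+ 6x^4 + 9x^3 + 4x^2 - 10x + 5
= 5x^5 - 4x^4 + 8x^3 + 11x^2 - 4x - 3


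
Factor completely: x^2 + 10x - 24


Roots satisfy r1 + r2 = -b/a = -10 and r1*r2 = c/a = -24.
So r1 = 2, r2 = -12.
x^2 + 10x - 24 = (x - r1)(x - r2) = (x - 2)(x + 12)


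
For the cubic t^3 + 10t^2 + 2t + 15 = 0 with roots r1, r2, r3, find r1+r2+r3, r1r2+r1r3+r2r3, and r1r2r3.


Monic cubic t^3+bt^2+ct+d=0: sum=-b, pairwise sum=c, product=-d.
b=10, c=2, d=15
r1+r2+r3 = -10
r1r2+r1r3+r2r3 = 2
r1r2r3 = -15


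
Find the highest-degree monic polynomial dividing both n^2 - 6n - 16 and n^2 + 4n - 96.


Factor each:
  n^2 - 6n - 16 = (n - 8)(n + 2)
  n^2 + 4n - 96 = (n - 8)(n + 12)
Common monic factor: n - 8


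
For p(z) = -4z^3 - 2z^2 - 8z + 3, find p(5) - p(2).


p(5) = -587
p(2) = -53
p(5) - p(2) = -587 + 53 = -534


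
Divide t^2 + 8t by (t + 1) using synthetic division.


Synthetic division with c = -1. Coefficients: 1, 8, 0
Bring down 1.
  1 * -1 = -1; -1 + 8 = 7
  7 * -1 = -7; -7 + 0 = -7
Quotient: t + 7, Remainder: -7


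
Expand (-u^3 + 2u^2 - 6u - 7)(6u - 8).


Distribute each term of the first polynomial:
  (-u^3)(6u - 8) = -6u^4 + 8u^3
  (2u^2)(6u - 8) = 12u^3 - 16u^2
  (-6u)(6u - 8) = -36u^2 + 48u
  (-7)(6u - 8) = -42u + 56
Sum: -6u^4 + 20u^3 - 52u^2 + 6u + 56


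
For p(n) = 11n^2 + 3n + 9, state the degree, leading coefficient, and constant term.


Highest power of n is 2, with coefficient 11. Constant term is 9.
Degree = 2, leading coefficient = 11, constant term = 9


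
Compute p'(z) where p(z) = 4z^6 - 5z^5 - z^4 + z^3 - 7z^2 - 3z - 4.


Apply the power rule term by term:
  d/dz(4z^6) = 24z^5
  d/dz(-5z^5) = -25z^4
  d/dz(-z^4) = -4z^3
  d/dz(z^3) = 3z^2
  d/dz(-7z^2) = -14z
  d/dz(-3z) = -3
  d/dz(-4) = 0
p'(z) = 24z^5 - 25z^4 - 4z^3 + 3z^2 - 14z - 3


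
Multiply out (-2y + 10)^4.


Expand (-2y + 10)^4 by repeated multiplication:
  (-2y + 10)^2 = 4y^2 - 40y + 100
  (-2y + 10)^3 = -8y^3 + 120y^2 - 600y + 1000
= 16y^4 - 320y^3 + 2400y^2 - 8000y + 10000


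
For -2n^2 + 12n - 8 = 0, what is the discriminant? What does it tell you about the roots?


D = b^2 - 4ac = (12)^2 - 4(-2)(-8) = 144 - 64 = 80
Since D > 0: two distinct irrational roots


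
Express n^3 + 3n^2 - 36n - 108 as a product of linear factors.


Try integer roots (divisors of -108). n=-3: p(-3)=0.
Divide out (n + 3): quotient is n^2 - 36.
Factor the quadratic: (n + 6)(n - 6)
Result: (n + 3)(n + 6)(n - 6)


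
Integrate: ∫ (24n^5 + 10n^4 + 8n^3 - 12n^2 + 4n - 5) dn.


Reverse power rule on each term:
  ∫ 24n^5 dn = 4n^6
  ∫ 10n^4 dn = 2n^5
  ∫ 8n^3 dn = 2n^4
  ∫ -12n^2 dn = -4n^3
  ∫ 4n dn = 2n^2
  ∫ -5 dn = -5n
F(n) = 4n^6 + 2n^5 + 2n^4 - 4n^3 + 2n^2 - 5n + C
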